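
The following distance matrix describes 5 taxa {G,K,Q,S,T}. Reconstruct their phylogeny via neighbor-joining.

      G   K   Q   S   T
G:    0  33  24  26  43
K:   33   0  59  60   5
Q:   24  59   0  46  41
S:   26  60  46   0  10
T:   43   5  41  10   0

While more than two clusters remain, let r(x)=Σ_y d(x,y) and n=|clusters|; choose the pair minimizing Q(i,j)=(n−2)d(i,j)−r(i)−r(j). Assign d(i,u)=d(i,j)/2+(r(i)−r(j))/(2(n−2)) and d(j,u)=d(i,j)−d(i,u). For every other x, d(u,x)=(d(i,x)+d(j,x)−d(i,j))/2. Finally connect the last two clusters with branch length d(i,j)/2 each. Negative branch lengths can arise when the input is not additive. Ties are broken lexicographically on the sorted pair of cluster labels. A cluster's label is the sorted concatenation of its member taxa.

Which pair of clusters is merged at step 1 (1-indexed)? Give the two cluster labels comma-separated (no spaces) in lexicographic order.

K,T

1. join K+T (d=5, Q=-241) ⇒ KT; edges |K|=73/6, |T|=-43/6
  updated: d(G,KT)=71/2, d(KT,Q)=95/2, d(KT,S)=65/2
2. join G+Q (d=24, Q=-155) ⇒ GQ; edges |G|=4, |Q|=20
  updated: d(GQ,KT)=59/2, d(GQ,S)=24
3. join GQ+KT (d=59/2, Q=-86) ⇒ GKQT; edges |GQ|=21/2, |KT|=19
  updated: d(GKQT,S)=27/2
4. join GKQT+S (d=27/2) ⇒ GKQST; edges |GKQT|=27/4, |S|=27/4
final tree: (((G:4,Q:20):21/2,(K:73/6,T:-43/6):19):27/4,S:27/4)
total length: 72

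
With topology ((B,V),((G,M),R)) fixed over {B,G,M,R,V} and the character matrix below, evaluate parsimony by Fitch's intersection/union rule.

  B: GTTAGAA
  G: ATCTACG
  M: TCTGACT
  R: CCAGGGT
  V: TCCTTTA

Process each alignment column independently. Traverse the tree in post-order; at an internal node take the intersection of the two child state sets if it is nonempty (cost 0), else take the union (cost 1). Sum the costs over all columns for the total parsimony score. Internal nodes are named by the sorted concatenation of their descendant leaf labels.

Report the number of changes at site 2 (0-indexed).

3

site 0, node BV: B={G} ∪ V={T} → {G,T} (+1)
site 0, node GM: G={A} ∪ M={T} → {A,T} (+1)
site 0, node GMR: GM={A,T} ∪ R={C} → {A,C,T} (+1)
site 0, node BGMRV: BV={G,T} ∩ GMR={A,C,T} → {T} (+0)
site 1, node BV: B={T} ∪ V={C} → {C,T} (+1)
site 1, node GM: G={T} ∪ M={C} → {C,T} (+1)
site 1, node GMR: GM={C,T} ∩ R={C} → {C} (+0)
site 1, node BGMRV: BV={C,T} ∩ GMR={C} → {C} (+0)
site 2, node BV: B={T} ∪ V={C} → {C,T} (+1)
site 2, node GM: G={C} ∪ M={T} → {C,T} (+1)
site 2, node GMR: GM={C,T} ∪ R={A} → {A,C,T} (+1)
site 2, node BGMRV: BV={C,T} ∩ GMR={A,C,T} → {C,T} (+0)
site 3, node BV: B={A} ∪ V={T} → {A,T} (+1)
site 3, node GM: G={T} ∪ M={G} → {G,T} (+1)
site 3, node GMR: GM={G,T} ∩ R={G} → {G} (+0)
site 3, node BGMRV: BV={A,T} ∪ GMR={G} → {A,G,T} (+1)
site 4, node BV: B={G} ∪ V={T} → {G,T} (+1)
site 4, node GM: G={A} ∩ M={A} → {A} (+0)
site 4, node GMR: GM={A} ∪ R={G} → {A,G} (+1)
site 4, node BGMRV: BV={G,T} ∩ GMR={A,G} → {G} (+0)
site 5, node BV: B={A} ∪ V={T} → {A,T} (+1)
site 5, node GM: G={C} ∩ M={C} → {C} (+0)
site 5, node GMR: GM={C} ∪ R={G} → {C,G} (+1)
site 5, node BGMRV: BV={A,T} ∪ GMR={C,G} → {A,C,G,T} (+1)
site 6, node BV: B={A} ∩ V={A} → {A} (+0)
site 6, node GM: G={G} ∪ M={T} → {G,T} (+1)
site 6, node GMR: GM={G,T} ∩ R={T} → {T} (+0)
site 6, node BGMRV: BV={A} ∪ GMR={T} → {A,T} (+1)
per-site changes: [3, 2, 3, 3, 2, 3, 2]; total = 18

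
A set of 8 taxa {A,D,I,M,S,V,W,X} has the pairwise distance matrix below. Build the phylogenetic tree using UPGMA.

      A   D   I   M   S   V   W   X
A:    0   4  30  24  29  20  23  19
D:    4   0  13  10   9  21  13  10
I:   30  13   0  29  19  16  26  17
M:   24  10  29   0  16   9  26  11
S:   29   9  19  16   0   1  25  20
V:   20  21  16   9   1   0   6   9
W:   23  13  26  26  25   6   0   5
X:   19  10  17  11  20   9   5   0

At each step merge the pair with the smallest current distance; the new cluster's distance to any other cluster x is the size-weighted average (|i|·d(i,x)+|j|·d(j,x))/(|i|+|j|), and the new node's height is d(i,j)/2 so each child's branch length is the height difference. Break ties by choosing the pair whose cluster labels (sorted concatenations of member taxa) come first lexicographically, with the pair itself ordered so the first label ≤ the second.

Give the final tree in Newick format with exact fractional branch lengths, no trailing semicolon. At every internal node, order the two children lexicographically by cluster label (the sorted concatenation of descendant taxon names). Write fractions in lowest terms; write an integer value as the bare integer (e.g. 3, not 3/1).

(((A:2,D:2):69/10,((M:25/4,(S:1/2,V:1/2):23/4):11/6,(W:5/2,X:5/2):67/12):49/60):127/70,I:75/7)

step 1: merge (S,V) at d=1; branch lengths S→1/2, V→1/2; new cluster SV
  updated: d(A,SV)=49/2, d(D,SV)=15, d(I,SV)=35/2, d(M,SV)=25/2, d(SV,W)=31/2, d(SV,X)=29/2
step 2: merge (A,D) at d=4; branch lengths A→2, D→2; new cluster AD
  updated: d(AD,I)=43/2, d(AD,M)=17, d(AD,SV)=79/4, d(AD,W)=18, d(AD,X)=29/2
step 3: merge (W,X) at d=5; branch lengths W→5/2, X→5/2; new cluster WX
  updated: d(AD,WX)=65/4, d(I,WX)=43/2, d(M,WX)=37/2, d(SV,WX)=15
step 4: merge (M,SV) at d=25/2; branch lengths M→25/4, SV→23/4; new cluster MSV
  updated: d(AD,MSV)=113/6, d(I,MSV)=64/3, d(MSV,WX)=97/6
step 5: merge (MSV,WX) at d=97/6; branch lengths MSV→11/6, WX→67/12; new cluster MSVWX
  updated: d(AD,MSVWX)=89/5, d(I,MSVWX)=107/5
step 6: merge (AD,MSVWX) at d=89/5; branch lengths AD→69/10, MSVWX→49/60; new cluster ADMSVWX
  updated: d(ADMSVWX,I)=150/7
step 7: merge (ADMSVWX,I) at d=150/7; branch lengths ADMSVWX→127/70, I→75/7; new cluster ADIMSVWX
final tree: (((A:2,D:2):69/10,((M:25/4,(S:1/2,V:1/2):23/4):11/6,(W:5/2,X:5/2):67/12):49/60):127/70,I:75/7)
total length: 10429/210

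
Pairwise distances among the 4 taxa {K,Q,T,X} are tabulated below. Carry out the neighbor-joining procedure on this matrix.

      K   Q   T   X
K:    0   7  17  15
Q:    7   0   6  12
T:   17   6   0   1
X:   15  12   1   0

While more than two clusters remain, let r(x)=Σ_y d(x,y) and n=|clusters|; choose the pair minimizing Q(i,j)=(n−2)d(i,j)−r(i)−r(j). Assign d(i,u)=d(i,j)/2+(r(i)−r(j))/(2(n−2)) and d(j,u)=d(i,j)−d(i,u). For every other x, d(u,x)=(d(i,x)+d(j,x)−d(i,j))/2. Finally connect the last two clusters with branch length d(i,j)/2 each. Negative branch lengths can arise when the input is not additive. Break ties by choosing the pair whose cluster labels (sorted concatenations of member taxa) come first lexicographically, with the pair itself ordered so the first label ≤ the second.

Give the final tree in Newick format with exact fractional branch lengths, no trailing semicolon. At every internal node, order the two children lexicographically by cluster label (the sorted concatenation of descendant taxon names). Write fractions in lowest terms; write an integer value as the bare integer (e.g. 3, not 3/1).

1. join K+Q (d=7, Q=-50) ⇒ KQ; edges |K|=7, |Q|=0
  updated: d(KQ,T)=8, d(KQ,X)=10
2. join KQ+T (d=8, Q=-19) ⇒ KQT; edges |KQ|=17/2, |T|=-1/2
  updated: d(KQT,X)=3/2
3. join KQT+X (d=3/2) ⇒ KQTX; edges |KQT|=3/4, |X|=3/4
final tree: (((K:7,Q:0):17/2,T:-1/2):3/4,X:3/4)
total length: 33/2

(((K:7,Q:0):17/2,T:-1/2):3/4,X:3/4)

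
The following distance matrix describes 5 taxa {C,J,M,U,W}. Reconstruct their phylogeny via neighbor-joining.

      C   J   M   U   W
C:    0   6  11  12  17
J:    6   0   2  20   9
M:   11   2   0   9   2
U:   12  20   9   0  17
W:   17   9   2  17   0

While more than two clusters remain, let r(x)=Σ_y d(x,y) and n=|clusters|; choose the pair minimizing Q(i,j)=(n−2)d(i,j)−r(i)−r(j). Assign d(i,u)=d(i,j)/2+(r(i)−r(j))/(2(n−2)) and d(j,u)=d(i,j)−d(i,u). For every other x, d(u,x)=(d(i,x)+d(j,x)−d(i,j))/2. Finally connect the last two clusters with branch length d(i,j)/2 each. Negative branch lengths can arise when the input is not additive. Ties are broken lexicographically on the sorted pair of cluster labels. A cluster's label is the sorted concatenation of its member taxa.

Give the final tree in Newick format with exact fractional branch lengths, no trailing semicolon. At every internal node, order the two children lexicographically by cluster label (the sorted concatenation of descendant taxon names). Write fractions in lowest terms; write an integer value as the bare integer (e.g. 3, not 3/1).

1. join C+U (d=12, Q=-68) ⇒ CU; edges |C|=4, |U|=8
  updated: d(CU,J)=7, d(CU,M)=4, d(CU,W)=11
2. join CU+J (d=7, Q=-26) ⇒ CJU; edges |CU|=9/2, |J|=5/2
  updated: d(CJU,M)=-1/2, d(CJU,W)=13/2
3. join CJU+M (d=-1/2, Q=-8) ⇒ CJMU; edges |CJU|=2, |M|=-5/2
  updated: d(CJMU,W)=9/2
4. join CJMU+W (d=9/2) ⇒ CJMUW; edges |CJMU|=9/4, |W|=9/4
final tree: ((((C:4,U:8):9/2,J:5/2):2,M:-5/2):9/4,W:9/4)
total length: 23

((((C:4,U:8):9/2,J:5/2):2,M:-5/2):9/4,W:9/4)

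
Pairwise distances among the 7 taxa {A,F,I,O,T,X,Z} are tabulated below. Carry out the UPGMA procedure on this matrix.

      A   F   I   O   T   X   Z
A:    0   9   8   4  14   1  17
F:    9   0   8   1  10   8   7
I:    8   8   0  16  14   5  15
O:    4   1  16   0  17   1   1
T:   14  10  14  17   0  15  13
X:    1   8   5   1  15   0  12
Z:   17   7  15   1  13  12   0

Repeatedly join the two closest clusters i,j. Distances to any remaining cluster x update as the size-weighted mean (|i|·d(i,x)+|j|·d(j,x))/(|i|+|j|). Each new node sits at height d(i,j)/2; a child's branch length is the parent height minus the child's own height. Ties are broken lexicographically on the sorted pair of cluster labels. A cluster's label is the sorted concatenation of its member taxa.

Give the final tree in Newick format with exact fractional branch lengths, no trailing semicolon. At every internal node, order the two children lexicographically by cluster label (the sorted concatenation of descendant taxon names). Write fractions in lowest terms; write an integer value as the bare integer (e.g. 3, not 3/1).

step 1: merge (A,X) at d=1; branch lengths A→1/2, X→1/2; new cluster AX
  updated: d(AX,F)=17/2, d(AX,I)=13/2, d(AX,O)=5/2, d(AX,T)=29/2, d(AX,Z)=29/2
step 2: merge (F,O) at d=1; branch lengths F→1/2, O→1/2; new cluster FO
  updated: d(AX,FO)=11/2, d(FO,I)=12, d(FO,T)=27/2, d(FO,Z)=4
step 3: merge (FO,Z) at d=4; branch lengths FO→3/2, Z→2; new cluster FOZ
  updated: d(AX,FOZ)=17/2, d(FOZ,I)=13, d(FOZ,T)=40/3
step 4: merge (AX,I) at d=13/2; branch lengths AX→11/4, I→13/4; new cluster AIX
  updated: d(AIX,FOZ)=10, d(AIX,T)=43/3
step 5: merge (AIX,FOZ) at d=10; branch lengths AIX→7/4, FOZ→3; new cluster AFIOXZ
  updated: d(AFIOXZ,T)=83/6
step 6: merge (AFIOXZ,T) at d=83/6; branch lengths AFIOXZ→23/12, T→83/12; new cluster AFIOTXZ
final tree: ((((A:1/2,X:1/2):11/4,I:13/4):7/4,((F:1/2,O:1/2):3/2,Z:2):3):23/12,T:83/12)
total length: 301/12

((((A:1/2,X:1/2):11/4,I:13/4):7/4,((F:1/2,O:1/2):3/2,Z:2):3):23/12,T:83/12)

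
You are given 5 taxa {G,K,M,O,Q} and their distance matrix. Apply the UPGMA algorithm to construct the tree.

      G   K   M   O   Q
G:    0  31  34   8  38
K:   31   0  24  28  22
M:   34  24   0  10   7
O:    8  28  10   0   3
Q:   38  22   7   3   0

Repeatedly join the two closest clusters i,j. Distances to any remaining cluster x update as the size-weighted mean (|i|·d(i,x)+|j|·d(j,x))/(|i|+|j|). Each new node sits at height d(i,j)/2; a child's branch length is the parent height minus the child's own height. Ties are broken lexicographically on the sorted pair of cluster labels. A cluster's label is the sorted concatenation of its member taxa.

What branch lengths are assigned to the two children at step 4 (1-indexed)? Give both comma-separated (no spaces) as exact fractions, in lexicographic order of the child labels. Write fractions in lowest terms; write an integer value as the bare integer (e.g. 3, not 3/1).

iteration 1: select O,Q (d=3); attach at lengths (3/2, 3/2); label the merged cluster OQ
  updated: d(G,OQ)=23, d(K,OQ)=25, d(M,OQ)=17/2
iteration 2: select M,OQ (d=17/2); attach at lengths (17/4, 11/4); label the merged cluster MOQ
  updated: d(G,MOQ)=80/3, d(K,MOQ)=74/3
iteration 3: select K,MOQ (d=74/3); attach at lengths (37/3, 97/12); label the merged cluster KMOQ
  updated: d(G,KMOQ)=111/4
iteration 4: select G,KMOQ (d=111/4); attach at lengths (111/8, 37/24); label the merged cluster GKMOQ
final tree: (G:111/8,(K:37/3,(M:17/4,(O:3/2,Q:3/2):11/4):97/12):37/24)
total length: 275/6

111/8,37/24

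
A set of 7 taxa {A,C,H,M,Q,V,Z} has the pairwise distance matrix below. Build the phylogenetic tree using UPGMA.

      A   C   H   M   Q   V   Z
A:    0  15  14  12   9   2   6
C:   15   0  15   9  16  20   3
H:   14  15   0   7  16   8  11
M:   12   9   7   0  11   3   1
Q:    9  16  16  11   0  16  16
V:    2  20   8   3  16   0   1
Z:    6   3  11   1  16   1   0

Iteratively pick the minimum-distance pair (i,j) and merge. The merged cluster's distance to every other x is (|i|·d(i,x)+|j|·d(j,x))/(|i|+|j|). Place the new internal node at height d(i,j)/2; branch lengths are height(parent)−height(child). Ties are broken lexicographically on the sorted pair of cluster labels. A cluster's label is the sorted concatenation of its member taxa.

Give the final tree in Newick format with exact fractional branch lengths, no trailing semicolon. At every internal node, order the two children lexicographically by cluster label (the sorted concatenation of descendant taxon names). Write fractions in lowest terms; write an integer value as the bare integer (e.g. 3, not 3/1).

(((((A:1,V:1):7/4,(M:1/2,Z:1/2):9/4):9/4,H:5):6/5,C:31/5):4/5,Q:7)

iteration 1: select M,Z (d=1); attach at lengths (1/2, 1/2); label the merged cluster MZ
  updated: d(A,MZ)=9, d(C,MZ)=6, d(H,MZ)=9, d(MZ,Q)=27/2, d(MZ,V)=2
iteration 2: select A,V (d=2); attach at lengths (1, 1); label the merged cluster AV
  updated: d(AV,C)=35/2, d(AV,H)=11, d(AV,MZ)=11/2, d(AV,Q)=25/2
iteration 3: select AV,MZ (d=11/2); attach at lengths (7/4, 9/4); label the merged cluster AMVZ
  updated: d(AMVZ,C)=47/4, d(AMVZ,H)=10, d(AMVZ,Q)=13
iteration 4: select AMVZ,H (d=10); attach at lengths (9/4, 5); label the merged cluster AHMVZ
  updated: d(AHMVZ,C)=62/5, d(AHMVZ,Q)=68/5
iteration 5: select AHMVZ,C (d=62/5); attach at lengths (6/5, 31/5); label the merged cluster ACHMVZ
  updated: d(ACHMVZ,Q)=14
iteration 6: select ACHMVZ,Q (d=14); attach at lengths (4/5, 7); label the merged cluster ACHMQVZ
final tree: (((((A:1,V:1):7/4,(M:1/2,Z:1/2):9/4):9/4,H:5):6/5,C:31/5):4/5,Q:7)
total length: 589/20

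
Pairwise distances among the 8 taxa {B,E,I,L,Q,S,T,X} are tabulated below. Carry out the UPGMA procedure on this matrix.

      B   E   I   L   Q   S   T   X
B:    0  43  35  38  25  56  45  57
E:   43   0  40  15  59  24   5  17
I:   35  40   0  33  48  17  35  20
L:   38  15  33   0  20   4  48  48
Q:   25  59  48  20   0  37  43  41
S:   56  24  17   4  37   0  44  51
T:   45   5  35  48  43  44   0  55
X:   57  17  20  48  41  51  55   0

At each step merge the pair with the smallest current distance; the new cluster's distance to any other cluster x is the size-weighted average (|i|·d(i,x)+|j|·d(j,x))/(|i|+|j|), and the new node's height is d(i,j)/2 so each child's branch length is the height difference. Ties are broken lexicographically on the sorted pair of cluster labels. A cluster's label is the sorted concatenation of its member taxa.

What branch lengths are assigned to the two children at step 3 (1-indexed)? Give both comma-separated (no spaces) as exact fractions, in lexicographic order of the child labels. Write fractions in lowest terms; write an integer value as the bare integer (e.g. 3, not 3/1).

10,10

step 1: merge (L,S) at d=4; branch lengths L→2, S→2; new cluster LS
  updated: d(B,LS)=47, d(E,LS)=39/2, d(I,LS)=25, d(LS,Q)=57/2, d(LS,T)=46, d(LS,X)=99/2
step 2: merge (E,T) at d=5; branch lengths E→5/2, T→5/2; new cluster ET
  updated: d(B,ET)=44, d(ET,I)=75/2, d(ET,LS)=131/4, d(ET,Q)=51, d(ET,X)=36
step 3: merge (I,X) at d=20; branch lengths I→10, X→10; new cluster IX
  updated: d(B,IX)=46, d(ET,IX)=147/4, d(IX,LS)=149/4, d(IX,Q)=89/2
step 4: merge (B,Q) at d=25; branch lengths B→25/2, Q→25/2; new cluster BQ
  updated: d(BQ,ET)=95/2, d(BQ,IX)=181/4, d(BQ,LS)=151/4
step 5: merge (ET,LS) at d=131/4; branch lengths ET→111/8, LS→115/8; new cluster ELST
  updated: d(BQ,ELST)=341/8, d(ELST,IX)=37
step 6: merge (ELST,IX) at d=37; branch lengths ELST→17/8, IX→17/2; new cluster EILSTX
  updated: d(BQ,EILSTX)=87/2
step 7: merge (BQ,EILSTX) at d=87/2; branch lengths BQ→37/4, EILSTX→13/4; new cluster BEILQSTX
final tree: ((B:25/2,Q:25/2):37/4,(((E:5/2,T:5/2):111/8,(L:2,S:2):115/8):17/8,(I:10,X:10):17/2):13/4)
total length: 843/8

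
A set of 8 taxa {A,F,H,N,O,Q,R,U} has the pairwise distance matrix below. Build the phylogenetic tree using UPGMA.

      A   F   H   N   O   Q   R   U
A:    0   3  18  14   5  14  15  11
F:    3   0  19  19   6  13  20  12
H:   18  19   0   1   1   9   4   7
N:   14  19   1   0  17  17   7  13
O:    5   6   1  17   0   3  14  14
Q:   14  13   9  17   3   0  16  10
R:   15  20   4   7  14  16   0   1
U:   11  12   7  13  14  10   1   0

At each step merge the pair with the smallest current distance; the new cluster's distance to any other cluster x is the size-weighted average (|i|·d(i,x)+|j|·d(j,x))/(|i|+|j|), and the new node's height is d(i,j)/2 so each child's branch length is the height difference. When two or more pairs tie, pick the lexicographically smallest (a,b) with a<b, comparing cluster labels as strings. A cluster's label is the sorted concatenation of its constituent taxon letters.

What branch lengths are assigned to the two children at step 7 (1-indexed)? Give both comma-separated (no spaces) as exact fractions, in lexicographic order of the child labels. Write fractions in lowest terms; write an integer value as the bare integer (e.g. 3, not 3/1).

37/16,51/16

1. join H+N (d=1) ⇒ HN; edges |H|=1/2, |N|=1/2
  updated: d(A,HN)=16, d(F,HN)=19, d(HN,O)=9, d(HN,Q)=13, d(HN,R)=11/2, d(HN,U)=10
2. join R+U (d=1) ⇒ RU; edges |R|=1/2, |U|=1/2
  updated: d(A,RU)=13, d(F,RU)=16, d(HN,RU)=31/4, d(O,RU)=14, d(Q,RU)=13
3. join A+F (d=3) ⇒ AF; edges |A|=3/2, |F|=3/2
  updated: d(AF,HN)=35/2, d(AF,O)=11/2, d(AF,Q)=27/2, d(AF,RU)=29/2
4. join O+Q (d=3) ⇒ OQ; edges |O|=3/2, |Q|=3/2
  updated: d(AF,OQ)=19/2, d(HN,OQ)=11, d(OQ,RU)=27/2
5. join HN+RU (d=31/4) ⇒ HNRU; edges |HN|=27/8, |RU|=27/8
  updated: d(AF,HNRU)=16, d(HNRU,OQ)=49/4
6. join AF+OQ (d=19/2) ⇒ AFOQ; edges |AF|=13/4, |OQ|=13/4
  updated: d(AFOQ,HNRU)=113/8
7. join AFOQ+HNRU (d=113/8) ⇒ AFHNOQRU; edges |AFOQ|=37/16, |HNRU|=51/16
final tree: (((A:3/2,F:3/2):13/4,(O:3/2,Q:3/2):13/4):37/16,((H:1/2,N:1/2):27/8,(R:1/2,U:1/2):27/8):51/16)
total length: 107/4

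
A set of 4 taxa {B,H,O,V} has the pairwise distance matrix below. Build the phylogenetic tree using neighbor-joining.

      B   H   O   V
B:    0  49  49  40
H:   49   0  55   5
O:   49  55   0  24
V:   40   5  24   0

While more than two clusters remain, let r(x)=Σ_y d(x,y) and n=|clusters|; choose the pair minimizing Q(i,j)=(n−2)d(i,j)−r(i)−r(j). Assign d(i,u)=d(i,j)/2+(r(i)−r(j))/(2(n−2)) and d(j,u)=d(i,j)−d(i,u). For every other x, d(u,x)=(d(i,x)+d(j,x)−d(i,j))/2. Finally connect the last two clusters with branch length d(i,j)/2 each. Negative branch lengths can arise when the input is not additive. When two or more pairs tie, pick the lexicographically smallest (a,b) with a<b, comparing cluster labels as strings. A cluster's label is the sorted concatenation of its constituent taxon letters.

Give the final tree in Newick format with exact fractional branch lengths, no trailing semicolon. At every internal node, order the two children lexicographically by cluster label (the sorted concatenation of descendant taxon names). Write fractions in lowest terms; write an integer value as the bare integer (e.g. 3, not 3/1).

(((B:27,O:22):15,H:25/2):-15/4,V:-15/4)

iteration 1: select B,O (d=49, Q=-168); attach at lengths (27, 22); label the merged cluster BO
  updated: d(BO,H)=55/2, d(BO,V)=15/2
iteration 2: select BO,H (d=55/2, Q=-40); attach at lengths (15, 25/2); label the merged cluster BHO
  updated: d(BHO,V)=-15/2
iteration 3: select BHO,V (d=-15/2); attach at lengths (-15/4, -15/4); label the merged cluster BHOV
final tree: (((B:27,O:22):15,H:25/2):-15/4,V:-15/4)
total length: 69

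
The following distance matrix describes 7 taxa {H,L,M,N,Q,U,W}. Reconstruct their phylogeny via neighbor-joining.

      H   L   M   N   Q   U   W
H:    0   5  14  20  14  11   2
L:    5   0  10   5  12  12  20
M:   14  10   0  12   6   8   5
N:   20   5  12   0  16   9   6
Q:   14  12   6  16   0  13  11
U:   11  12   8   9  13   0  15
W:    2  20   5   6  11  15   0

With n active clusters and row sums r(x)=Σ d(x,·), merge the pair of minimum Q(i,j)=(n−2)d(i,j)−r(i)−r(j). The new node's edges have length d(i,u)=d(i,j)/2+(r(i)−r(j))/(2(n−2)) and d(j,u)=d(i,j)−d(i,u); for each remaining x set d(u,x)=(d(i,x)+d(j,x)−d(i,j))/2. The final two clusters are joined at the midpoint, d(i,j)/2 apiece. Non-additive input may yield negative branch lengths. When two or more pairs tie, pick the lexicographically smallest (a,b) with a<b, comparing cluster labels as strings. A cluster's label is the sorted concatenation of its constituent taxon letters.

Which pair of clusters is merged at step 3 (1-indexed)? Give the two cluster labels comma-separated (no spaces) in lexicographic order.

step 1: merge (H,W) at d=2, Q=-115; branch lengths H→17/10, W→3/10; new cluster HW
  updated: d(HW,L)=23/2, d(HW,M)=17/2, d(HW,N)=12, d(HW,Q)=23/2, d(HW,U)=12
step 2: merge (L,N) at d=5, Q=-169/2; branch lengths L→33/16, N→47/16; new cluster LN
  updated: d(HW,LN)=37/4, d(LN,M)=17/2, d(LN,Q)=23/2, d(LN,U)=8
step 3: merge (M,Q) at d=6, Q=-55; branch lengths M→7/6, Q→29/6; new cluster MQ
  updated: d(HW,MQ)=7, d(LN,MQ)=7, d(MQ,U)=15/2
step 4: merge (HW,MQ) at d=7, Q=-143/4; branch lengths HW→83/16, MQ→29/16; new cluster HMQW
  updated: d(HMQW,LN)=37/8, d(HMQW,U)=25/4
step 5: merge (HMQW,LN) at d=37/8, Q=-151/8; branch lengths HMQW→23/16, LN→51/16; new cluster HLMNQW
  updated: d(HLMNQW,U)=77/16
step 6: merge (HLMNQW,U) at d=77/16; branch lengths HLMNQW→77/32, U→77/32; new cluster HLMNQUW
final tree: ((((H:17/10,W:3/10):83/16,(M:7/6,Q:29/6):29/16):23/16,(L:33/16,N:47/16):51/16):77/32,U:77/32)
total length: 471/16

M,Q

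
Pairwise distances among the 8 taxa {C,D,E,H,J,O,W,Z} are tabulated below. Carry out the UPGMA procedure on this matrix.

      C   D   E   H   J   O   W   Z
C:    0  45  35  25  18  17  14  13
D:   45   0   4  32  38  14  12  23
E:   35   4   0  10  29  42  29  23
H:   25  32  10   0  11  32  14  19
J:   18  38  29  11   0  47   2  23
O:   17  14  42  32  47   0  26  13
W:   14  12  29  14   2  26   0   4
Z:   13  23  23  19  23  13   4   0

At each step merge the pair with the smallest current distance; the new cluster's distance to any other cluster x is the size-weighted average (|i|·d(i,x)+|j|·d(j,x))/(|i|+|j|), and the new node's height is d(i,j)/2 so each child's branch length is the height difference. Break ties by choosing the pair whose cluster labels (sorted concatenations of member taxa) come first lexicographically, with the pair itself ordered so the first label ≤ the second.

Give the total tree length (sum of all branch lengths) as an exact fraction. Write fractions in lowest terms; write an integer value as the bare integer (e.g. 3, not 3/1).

2249/36

iteration 1: select J,W (d=2); attach at lengths (1, 1); label the merged cluster JW
  updated: d(C,JW)=16, d(D,JW)=25, d(E,JW)=29, d(H,JW)=25/2, d(JW,O)=73/2, d(JW,Z)=27/2
iteration 2: select D,E (d=4); attach at lengths (2, 2); label the merged cluster DE
  updated: d(C,DE)=40, d(DE,H)=21, d(DE,JW)=27, d(DE,O)=28, d(DE,Z)=23
iteration 3: select H,JW (d=25/2); attach at lengths (25/4, 21/4); label the merged cluster HJW
  updated: d(C,HJW)=19, d(DE,HJW)=25, d(HJW,O)=35, d(HJW,Z)=46/3
iteration 4: select C,Z (d=13); attach at lengths (13/2, 13/2); label the merged cluster CZ
  updated: d(CZ,DE)=63/2, d(CZ,HJW)=103/6, d(CZ,O)=15
iteration 5: select CZ,O (d=15); attach at lengths (1, 15/2); label the merged cluster COZ
  updated: d(COZ,DE)=91/3, d(COZ,HJW)=208/9
iteration 6: select COZ,HJW (d=208/9); attach at lengths (73/18, 191/36); label the merged cluster CHJOWZ
  updated: d(CHJOWZ,DE)=83/3
iteration 7: select CHJOWZ,DE (d=83/3); attach at lengths (41/18, 71/6); label the merged cluster CDEHJOWZ
final tree: ((((C:13/2,Z:13/2):1,O:15/2):73/18,(H:25/4,(J:1,W:1):21/4):191/36):41/18,(D:2,E:2):71/6)
total length: 2249/36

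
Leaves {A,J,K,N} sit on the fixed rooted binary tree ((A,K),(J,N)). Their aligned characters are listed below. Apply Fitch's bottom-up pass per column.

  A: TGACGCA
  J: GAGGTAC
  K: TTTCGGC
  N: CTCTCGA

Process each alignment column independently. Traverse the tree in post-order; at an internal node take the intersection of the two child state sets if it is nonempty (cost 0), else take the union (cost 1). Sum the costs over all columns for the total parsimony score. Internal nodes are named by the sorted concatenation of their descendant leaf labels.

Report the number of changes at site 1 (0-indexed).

[col 0] AK: children A:{T}, K:{T} ∩→ {T}; cost 0
[col 0] JN: children J:{G}, N:{C} ∪→ {C,G}; cost 1
[col 0] AJKN: children AK:{T}, JN:{C,G} ∪→ {C,G,T}; cost 1
[col 1] AK: children A:{G}, K:{T} ∪→ {G,T}; cost 1
[col 1] JN: children J:{A}, N:{T} ∪→ {A,T}; cost 1
[col 1] AJKN: children AK:{G,T}, JN:{A,T} ∩→ {T}; cost 0
[col 2] AK: children A:{A}, K:{T} ∪→ {A,T}; cost 1
[col 2] JN: children J:{G}, N:{C} ∪→ {C,G}; cost 1
[col 2] AJKN: children AK:{A,T}, JN:{C,G} ∪→ {A,C,G,T}; cost 1
[col 3] AK: children A:{C}, K:{C} ∩→ {C}; cost 0
[col 3] JN: children J:{G}, N:{T} ∪→ {G,T}; cost 1
[col 3] AJKN: children AK:{C}, JN:{G,T} ∪→ {C,G,T}; cost 1
[col 4] AK: children A:{G}, K:{G} ∩→ {G}; cost 0
[col 4] JN: children J:{T}, N:{C} ∪→ {C,T}; cost 1
[col 4] AJKN: children AK:{G}, JN:{C,T} ∪→ {C,G,T}; cost 1
[col 5] AK: children A:{C}, K:{G} ∪→ {C,G}; cost 1
[col 5] JN: children J:{A}, N:{G} ∪→ {A,G}; cost 1
[col 5] AJKN: children AK:{C,G}, JN:{A,G} ∩→ {G}; cost 0
[col 6] AK: children A:{A}, K:{C} ∪→ {A,C}; cost 1
[col 6] JN: children J:{C}, N:{A} ∪→ {A,C}; cost 1
[col 6] AJKN: children AK:{A,C}, JN:{A,C} ∩→ {A,C}; cost 0
per-site changes: [2, 2, 3, 2, 2, 2, 2]; total = 15

2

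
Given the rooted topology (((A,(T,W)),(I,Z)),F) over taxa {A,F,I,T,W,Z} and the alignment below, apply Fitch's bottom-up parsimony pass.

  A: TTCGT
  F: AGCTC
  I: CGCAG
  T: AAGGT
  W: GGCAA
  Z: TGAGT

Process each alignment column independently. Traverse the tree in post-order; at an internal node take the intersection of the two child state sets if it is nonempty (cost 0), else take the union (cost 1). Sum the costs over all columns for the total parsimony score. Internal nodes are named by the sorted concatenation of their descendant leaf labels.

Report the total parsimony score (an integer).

TW@0: {A} ∪ {G} = {A,G} (union, +1)
ATW@0: {T} ∪ {A,G} = {A,G,T} (union, +1)
IZ@0: {C} ∪ {T} = {C,T} (union, +1)
AITWZ@0: {A,G,T} ∩ {C,T} = {T} (intersection, +0)
AFITWZ@0: {T} ∪ {A} = {A,T} (union, +1)
TW@1: {A} ∪ {G} = {A,G} (union, +1)
ATW@1: {T} ∪ {A,G} = {A,G,T} (union, +1)
IZ@1: {G} ∩ {G} = {G} (intersection, +0)
AITWZ@1: {A,G,T} ∩ {G} = {G} (intersection, +0)
AFITWZ@1: {G} ∩ {G} = {G} (intersection, +0)
TW@2: {G} ∪ {C} = {C,G} (union, +1)
ATW@2: {C} ∩ {C,G} = {C} (intersection, +0)
IZ@2: {C} ∪ {A} = {A,C} (union, +1)
AITWZ@2: {C} ∩ {A,C} = {C} (intersection, +0)
AFITWZ@2: {C} ∩ {C} = {C} (intersection, +0)
TW@3: {G} ∪ {A} = {A,G} (union, +1)
ATW@3: {G} ∩ {A,G} = {G} (intersection, +0)
IZ@3: {A} ∪ {G} = {A,G} (union, +1)
AITWZ@3: {G} ∩ {A,G} = {G} (intersection, +0)
AFITWZ@3: {G} ∪ {T} = {G,T} (union, +1)
TW@4: {T} ∪ {A} = {A,T} (union, +1)
ATW@4: {T} ∩ {A,T} = {T} (intersection, +0)
IZ@4: {G} ∪ {T} = {G,T} (union, +1)
AITWZ@4: {T} ∩ {G,T} = {T} (intersection, +0)
AFITWZ@4: {T} ∪ {C} = {C,T} (union, +1)
per-site changes: [4, 2, 2, 3, 3]; total = 14

14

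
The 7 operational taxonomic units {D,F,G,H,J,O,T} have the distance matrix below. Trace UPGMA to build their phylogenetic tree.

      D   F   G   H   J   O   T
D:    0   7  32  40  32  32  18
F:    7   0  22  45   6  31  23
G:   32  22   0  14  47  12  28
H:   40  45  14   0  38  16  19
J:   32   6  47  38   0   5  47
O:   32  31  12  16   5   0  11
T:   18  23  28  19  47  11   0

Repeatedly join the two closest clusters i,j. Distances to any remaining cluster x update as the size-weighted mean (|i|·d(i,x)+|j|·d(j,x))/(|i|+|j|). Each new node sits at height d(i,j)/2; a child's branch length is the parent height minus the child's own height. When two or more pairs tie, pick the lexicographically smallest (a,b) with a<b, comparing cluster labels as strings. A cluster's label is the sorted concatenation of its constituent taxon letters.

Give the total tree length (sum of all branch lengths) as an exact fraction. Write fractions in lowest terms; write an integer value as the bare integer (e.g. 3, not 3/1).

332/5

step 1: merge (J,O) at d=5; branch lengths J→5/2, O→5/2; new cluster JO
  updated: d(D,JO)=32, d(F,JO)=37/2, d(G,JO)=59/2, d(H,JO)=27, d(JO,T)=29
step 2: merge (D,F) at d=7; branch lengths D→7/2, F→7/2; new cluster DF
  updated: d(DF,G)=27, d(DF,H)=85/2, d(DF,JO)=101/4, d(DF,T)=41/2
step 3: merge (G,H) at d=14; branch lengths G→7, H→7; new cluster GH
  updated: d(DF,GH)=139/4, d(GH,JO)=113/4, d(GH,T)=47/2
step 4: merge (DF,T) at d=41/2; branch lengths DF→27/4, T→41/4; new cluster DFT
  updated: d(DFT,GH)=31, d(DFT,JO)=53/2
step 5: merge (DFT,JO) at d=53/2; branch lengths DFT→3, JO→43/4; new cluster DFJOT
  updated: d(DFJOT,GH)=299/10
step 6: merge (DFJOT,GH) at d=299/10; branch lengths DFJOT→17/10, GH→159/20; new cluster DFGHJOT
final tree: ((((D:7/2,F:7/2):27/4,T:41/4):3,(J:5/2,O:5/2):43/4):17/10,(G:7,H:7):159/20)
total length: 332/5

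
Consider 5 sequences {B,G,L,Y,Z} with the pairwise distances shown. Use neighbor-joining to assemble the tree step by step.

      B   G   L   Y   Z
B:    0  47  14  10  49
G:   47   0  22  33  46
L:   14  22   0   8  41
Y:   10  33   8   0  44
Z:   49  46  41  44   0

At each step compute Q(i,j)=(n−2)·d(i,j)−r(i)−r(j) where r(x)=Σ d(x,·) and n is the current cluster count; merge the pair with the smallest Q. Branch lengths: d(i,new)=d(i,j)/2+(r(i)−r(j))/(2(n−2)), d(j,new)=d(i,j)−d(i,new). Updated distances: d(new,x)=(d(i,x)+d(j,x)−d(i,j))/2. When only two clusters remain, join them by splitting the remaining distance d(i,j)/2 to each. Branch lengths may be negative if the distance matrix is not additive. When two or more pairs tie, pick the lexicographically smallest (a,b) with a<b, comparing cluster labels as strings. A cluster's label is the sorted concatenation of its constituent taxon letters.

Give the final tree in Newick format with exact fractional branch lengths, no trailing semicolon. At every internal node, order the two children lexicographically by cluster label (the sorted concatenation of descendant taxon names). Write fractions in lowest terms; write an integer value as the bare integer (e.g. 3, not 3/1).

(((B:71/8,Y:9/8):51/8,(G:53/3,Z:85/3):71/8):-3/16,L:-3/16)

step 1: merge (G,Z) at d=46, Q=-190; branch lengths G→53/3, Z→85/3; new cluster GZ
  updated: d(B,GZ)=25, d(GZ,L)=17/2, d(GZ,Y)=31/2
step 2: merge (B,Y) at d=10, Q=-125/2; branch lengths B→71/8, Y→9/8; new cluster BY
  updated: d(BY,GZ)=61/4, d(BY,L)=6
step 3: merge (BY,GZ) at d=61/4, Q=-119/4; branch lengths BY→51/8, GZ→71/8; new cluster BGYZ
  updated: d(BGYZ,L)=-3/8
step 4: merge (BGYZ,L) at d=-3/8; branch lengths BGYZ→-3/16, L→-3/16; new cluster BGLYZ
final tree: (((B:71/8,Y:9/8):51/8,(G:53/3,Z:85/3):71/8):-3/16,L:-3/16)
total length: 567/8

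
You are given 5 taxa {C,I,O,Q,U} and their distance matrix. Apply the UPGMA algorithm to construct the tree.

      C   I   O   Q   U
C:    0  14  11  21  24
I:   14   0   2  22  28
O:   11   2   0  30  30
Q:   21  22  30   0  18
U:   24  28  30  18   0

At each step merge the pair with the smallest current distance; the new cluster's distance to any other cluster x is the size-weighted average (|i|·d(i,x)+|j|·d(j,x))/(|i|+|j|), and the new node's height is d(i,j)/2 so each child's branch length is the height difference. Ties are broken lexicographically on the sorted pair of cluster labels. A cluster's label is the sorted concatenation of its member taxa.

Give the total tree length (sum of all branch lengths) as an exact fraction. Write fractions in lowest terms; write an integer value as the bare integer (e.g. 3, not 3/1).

505/12

iteration 1: select I,O (d=2); attach at lengths (1, 1); label the merged cluster IO
  updated: d(C,IO)=25/2, d(IO,Q)=26, d(IO,U)=29
iteration 2: select C,IO (d=25/2); attach at lengths (25/4, 21/4); label the merged cluster CIO
  updated: d(CIO,Q)=73/3, d(CIO,U)=82/3
iteration 3: select Q,U (d=18); attach at lengths (9, 9); label the merged cluster QU
  updated: d(CIO,QU)=155/6
iteration 4: select CIO,QU (d=155/6); attach at lengths (20/3, 47/12); label the merged cluster CIOQU
final tree: ((C:25/4,(I:1,O:1):21/4):20/3,(Q:9,U:9):47/12)
total length: 505/12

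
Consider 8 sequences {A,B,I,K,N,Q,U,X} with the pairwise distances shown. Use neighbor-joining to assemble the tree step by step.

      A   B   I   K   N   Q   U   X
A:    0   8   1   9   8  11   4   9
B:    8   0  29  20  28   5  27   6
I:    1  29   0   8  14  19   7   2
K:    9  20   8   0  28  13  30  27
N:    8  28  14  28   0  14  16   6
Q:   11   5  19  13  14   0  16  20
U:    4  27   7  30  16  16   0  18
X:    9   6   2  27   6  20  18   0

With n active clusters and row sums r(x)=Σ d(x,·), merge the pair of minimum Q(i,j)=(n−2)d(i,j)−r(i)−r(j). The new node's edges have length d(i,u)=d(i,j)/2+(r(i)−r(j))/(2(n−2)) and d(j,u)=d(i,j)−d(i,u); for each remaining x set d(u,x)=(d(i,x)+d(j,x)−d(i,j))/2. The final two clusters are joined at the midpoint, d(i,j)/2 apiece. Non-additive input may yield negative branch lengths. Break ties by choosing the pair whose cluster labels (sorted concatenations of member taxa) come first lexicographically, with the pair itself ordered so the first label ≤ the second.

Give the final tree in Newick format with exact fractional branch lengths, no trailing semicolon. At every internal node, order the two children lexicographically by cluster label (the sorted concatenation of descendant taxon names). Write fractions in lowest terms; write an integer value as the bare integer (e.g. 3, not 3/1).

step 1: merge (B,Q) at d=5, Q=-191; branch lengths B→55/12, Q→5/12; new cluster BQ
  updated: d(A,BQ)=7, d(BQ,I)=43/2, d(BQ,K)=14, d(BQ,N)=37/2, d(BQ,U)=19, d(BQ,X)=21/2
step 2: merge (BQ,K) at d=14, Q=-273/2; branch lengths BQ→89/20, K→191/20; new cluster BKQ
  updated: d(A,BKQ)=1, d(BKQ,I)=31/4, d(BKQ,N)=65/4, d(BKQ,U)=35/2, d(BKQ,X)=47/4
step 3: merge (N,X) at d=6, Q=-83; branch lengths N→75/16, X→21/16; new cluster NX
  updated: d(A,NX)=11/2, d(BKQ,NX)=11, d(I,NX)=5, d(NX,U)=14
step 4: merge (A,BKQ) at d=1, Q=-183/4; branch lengths A→-91/24, BKQ→115/24; new cluster ABKQ
  updated: d(ABKQ,I)=31/8, d(ABKQ,NX)=31/4, d(ABKQ,U)=41/4
step 5: merge (ABKQ,NX) at d=31/4, Q=-265/8; branch lengths ABKQ→85/32, NX→163/32; new cluster ABKNQX
  updated: d(ABKNQX,I)=9/16, d(ABKNQX,U)=33/4
step 6: merge (ABKNQX,I) at d=9/16, Q=-253/16; branch lengths ABKNQX→29/32, I→-11/32; new cluster ABIKNQX
  updated: d(ABIKNQX,U)=235/32
step 7: merge (ABIKNQX,U) at d=235/32; branch lengths ABIKNQX→235/64, U→235/64; new cluster ABIKNQUX
final tree: ((((A:-91/24,((B:55/12,Q:5/12):89/20,K:191/20):115/24):85/32,(N:75/16,X:21/16):163/32):29/32,I:-11/32):235/64,U:235/64)
total length: 1333/32

((((A:-91/24,((B:55/12,Q:5/12):89/20,K:191/20):115/24):85/32,(N:75/16,X:21/16):163/32):29/32,I:-11/32):235/64,U:235/64)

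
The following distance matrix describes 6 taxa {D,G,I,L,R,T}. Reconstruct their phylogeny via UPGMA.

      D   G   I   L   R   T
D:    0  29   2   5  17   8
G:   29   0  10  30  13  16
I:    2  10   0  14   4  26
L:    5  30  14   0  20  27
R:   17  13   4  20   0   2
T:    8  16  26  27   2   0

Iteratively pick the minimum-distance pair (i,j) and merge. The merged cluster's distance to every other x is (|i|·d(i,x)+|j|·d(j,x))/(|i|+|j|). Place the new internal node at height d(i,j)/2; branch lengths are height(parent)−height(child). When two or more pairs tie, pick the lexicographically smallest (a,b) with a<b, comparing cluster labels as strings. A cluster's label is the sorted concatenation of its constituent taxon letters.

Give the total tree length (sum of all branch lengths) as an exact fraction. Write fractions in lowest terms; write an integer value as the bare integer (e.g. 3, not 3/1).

step 1: merge (D,I) at d=2; branch lengths D→1, I→1; new cluster DI
  updated: d(DI,G)=39/2, d(DI,L)=19/2, d(DI,R)=21/2, d(DI,T)=17
step 2: merge (R,T) at d=2; branch lengths R→1, T→1; new cluster RT
  updated: d(DI,RT)=55/4, d(G,RT)=29/2, d(L,RT)=47/2
step 3: merge (DI,L) at d=19/2; branch lengths DI→15/4, L→19/4; new cluster DIL
  updated: d(DIL,G)=23, d(DIL,RT)=17
step 4: merge (G,RT) at d=29/2; branch lengths G→29/4, RT→25/4; new cluster GRT
  updated: d(DIL,GRT)=19
step 5: merge (DIL,GRT) at d=19; branch lengths DIL→19/4, GRT→9/4; new cluster DGILRT
final tree: (((D:1,I:1):15/4,L:19/4):19/4,(G:29/4,(R:1,T:1):25/4):9/4)
total length: 33

33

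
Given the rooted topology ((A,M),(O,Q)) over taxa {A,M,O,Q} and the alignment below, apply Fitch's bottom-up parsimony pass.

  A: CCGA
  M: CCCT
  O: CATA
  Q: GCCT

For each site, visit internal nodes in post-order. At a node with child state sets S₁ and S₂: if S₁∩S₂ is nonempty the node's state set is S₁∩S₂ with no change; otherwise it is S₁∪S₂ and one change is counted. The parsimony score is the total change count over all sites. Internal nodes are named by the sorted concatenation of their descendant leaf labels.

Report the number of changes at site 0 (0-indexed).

AM@0: {C} ∩ {C} = {C} (intersection, +0)
OQ@0: {C} ∪ {G} = {C,G} (union, +1)
AMOQ@0: {C} ∩ {C,G} = {C} (intersection, +0)
AM@1: {C} ∩ {C} = {C} (intersection, +0)
OQ@1: {A} ∪ {C} = {A,C} (union, +1)
AMOQ@1: {C} ∩ {A,C} = {C} (intersection, +0)
AM@2: {G} ∪ {C} = {C,G} (union, +1)
OQ@2: {T} ∪ {C} = {C,T} (union, +1)
AMOQ@2: {C,G} ∩ {C,T} = {C} (intersection, +0)
AM@3: {A} ∪ {T} = {A,T} (union, +1)
OQ@3: {A} ∪ {T} = {A,T} (union, +1)
AMOQ@3: {A,T} ∩ {A,T} = {A,T} (intersection, +0)
per-site changes: [1, 1, 2, 2]; total = 6

1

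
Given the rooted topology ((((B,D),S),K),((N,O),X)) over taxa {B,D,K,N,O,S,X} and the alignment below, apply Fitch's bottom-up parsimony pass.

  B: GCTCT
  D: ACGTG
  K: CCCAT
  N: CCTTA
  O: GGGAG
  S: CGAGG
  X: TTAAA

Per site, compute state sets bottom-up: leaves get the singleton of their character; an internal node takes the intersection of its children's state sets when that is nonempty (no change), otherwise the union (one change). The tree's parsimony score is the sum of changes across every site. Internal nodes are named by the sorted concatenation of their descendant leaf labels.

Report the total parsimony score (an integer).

20

BD@0: {G} ∪ {A} = {A,G} (union, +1)
BDS@0: {A,G} ∪ {C} = {A,C,G} (union, +1)
BDKS@0: {A,C,G} ∩ {C} = {C} (intersection, +0)
NO@0: {C} ∪ {G} = {C,G} (union, +1)
NOX@0: {C,G} ∪ {T} = {C,G,T} (union, +1)
BDKNOSX@0: {C} ∩ {C,G,T} = {C} (intersection, +0)
BD@1: {C} ∩ {C} = {C} (intersection, +0)
BDS@1: {C} ∪ {G} = {C,G} (union, +1)
BDKS@1: {C,G} ∩ {C} = {C} (intersection, +0)
NO@1: {C} ∪ {G} = {C,G} (union, +1)
NOX@1: {C,G} ∪ {T} = {C,G,T} (union, +1)
BDKNOSX@1: {C} ∩ {C,G,T} = {C} (intersection, +0)
BD@2: {T} ∪ {G} = {G,T} (union, +1)
BDS@2: {G,T} ∪ {A} = {A,G,T} (union, +1)
BDKS@2: {A,G,T} ∪ {C} = {A,C,G,T} (union, +1)
NO@2: {T} ∪ {G} = {G,T} (union, +1)
NOX@2: {G,T} ∪ {A} = {A,G,T} (union, +1)
BDKNOSX@2: {A,C,G,T} ∩ {A,G,T} = {A,G,T} (intersection, +0)
BD@3: {C} ∪ {T} = {C,T} (union, +1)
BDS@3: {C,T} ∪ {G} = {C,G,T} (union, +1)
BDKS@3: {C,G,T} ∪ {A} = {A,C,G,T} (union, +1)
NO@3: {T} ∪ {A} = {A,T} (union, +1)
NOX@3: {A,T} ∩ {A} = {A} (intersection, +0)
BDKNOSX@3: {A,C,G,T} ∩ {A} = {A} (intersection, +0)
BD@4: {T} ∪ {G} = {G,T} (union, +1)
BDS@4: {G,T} ∩ {G} = {G} (intersection, +0)
BDKS@4: {G} ∪ {T} = {G,T} (union, +1)
NO@4: {A} ∪ {G} = {A,G} (union, +1)
NOX@4: {A,G} ∩ {A} = {A} (intersection, +0)
BDKNOSX@4: {G,T} ∪ {A} = {A,G,T} (union, +1)
per-site changes: [4, 3, 5, 4, 4]; total = 20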